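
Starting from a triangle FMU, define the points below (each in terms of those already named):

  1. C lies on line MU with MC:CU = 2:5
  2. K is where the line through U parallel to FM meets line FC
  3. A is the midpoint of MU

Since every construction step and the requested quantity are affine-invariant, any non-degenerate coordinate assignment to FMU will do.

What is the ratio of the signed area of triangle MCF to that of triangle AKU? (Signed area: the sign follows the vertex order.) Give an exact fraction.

[MCF]:[AKU] = 8/35

Work in coordinates with F = (0, 0), M = (1, 0), U = (0, 1).
1. C lies on line MU with MC:CU = 2:5 ⇒ C = (5/7, 2/7)
2. K is where the line through U parallel to FM meets line FC ⇒ K = (5/2, 1)
3. A is the midpoint of MU ⇒ A = (1/2, 1/2)
2·[MCF] = 2/7, 2·[AKU] = 5/4
[MCF]:[AKU] = 2/7:5/4 = 8/35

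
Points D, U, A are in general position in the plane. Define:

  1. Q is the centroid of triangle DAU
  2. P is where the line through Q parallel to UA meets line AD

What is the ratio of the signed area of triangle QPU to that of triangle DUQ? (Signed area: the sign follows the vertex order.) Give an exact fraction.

[QPU]:[DUQ] = -1/3

Assign D = (0, 0), U = (1, 0), A = (0, 1) — the answer is frame-independent, so this choice is without loss of generality.
1. Q is the centroid of triangle DAU ⇒ Q = (1/3, 1/3)
2. P is where the line through Q parallel to UA meets line AD ⇒ P = (0, 2/3)
2·[QPU] = -1/9, 2·[DUQ] = 1/3
[QPU]:[DUQ] = -1/9:1/3 = -1/3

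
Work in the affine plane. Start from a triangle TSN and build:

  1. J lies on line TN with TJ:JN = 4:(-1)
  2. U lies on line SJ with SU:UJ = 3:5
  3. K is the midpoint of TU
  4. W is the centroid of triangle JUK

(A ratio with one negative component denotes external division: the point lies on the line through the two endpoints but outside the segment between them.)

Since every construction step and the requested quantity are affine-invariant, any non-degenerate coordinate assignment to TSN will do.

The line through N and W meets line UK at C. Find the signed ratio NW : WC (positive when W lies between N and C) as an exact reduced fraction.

Assign T = (0, 0), S = (1, 0), N = (0, 1) — the answer is frame-independent, so this choice is without loss of generality.
1. J lies on line TN with TJ:JN = 4:(-1) ⇒ J = (0, 4/3)
2. U lies on line SJ with SU:UJ = 3:5 ⇒ U = (5/8, 1/2)
3. K is the midpoint of TU ⇒ K = (5/16, 1/4)
4. W is the centroid of triangle JUK ⇒ W = (5/16, 25/36)
line NW meets UK at C = (9/16, 9/20)
W = N + t·(C−N) with t = 5/9, so NW:WC = 5/9:4/9

NW:WC = 5/4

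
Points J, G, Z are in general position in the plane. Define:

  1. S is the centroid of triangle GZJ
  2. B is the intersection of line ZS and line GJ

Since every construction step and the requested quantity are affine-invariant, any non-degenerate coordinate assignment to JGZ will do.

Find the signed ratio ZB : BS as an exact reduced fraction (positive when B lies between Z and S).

ZB:BS = -3

Choose coordinates J = (0, 0), G = (1, 0), Z = (0, 1).
1. S is the centroid of triangle GZJ ⇒ S = (1/3, 1/3)
2. B is the intersection of line ZS and line GJ ⇒ B = (1/2, 0)
B = Z + t·(S−Z) with t = 3/2, so ZB:BS = t:(1−t) = 3/2:-1/2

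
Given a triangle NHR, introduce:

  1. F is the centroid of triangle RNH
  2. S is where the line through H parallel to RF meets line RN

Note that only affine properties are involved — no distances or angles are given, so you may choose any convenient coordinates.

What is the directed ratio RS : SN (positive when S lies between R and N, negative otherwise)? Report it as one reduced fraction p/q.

RS:SN = -1/2

Assign N = (0, 0), H = (1, 0), R = (0, 1) — the answer is frame-independent, so this choice is without loss of generality.
1. F is the centroid of triangle RNH ⇒ F = (1/3, 1/3)
2. S is where the line through H parallel to RF meets line RN ⇒ S = (0, 2)
S = R + t·(N−R) with t = -1, so RS:SN = t:(1−t) = -1:2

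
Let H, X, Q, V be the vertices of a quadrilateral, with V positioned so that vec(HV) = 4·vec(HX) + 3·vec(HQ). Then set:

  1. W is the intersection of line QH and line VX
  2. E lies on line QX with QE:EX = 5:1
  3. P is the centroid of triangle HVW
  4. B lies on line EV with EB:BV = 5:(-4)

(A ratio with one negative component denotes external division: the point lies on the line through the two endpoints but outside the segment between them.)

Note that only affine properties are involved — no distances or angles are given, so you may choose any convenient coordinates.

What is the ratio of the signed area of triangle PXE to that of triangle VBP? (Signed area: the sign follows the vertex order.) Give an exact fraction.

[PXE]:[VBP] = -1/4

Set H = (0, 0), X = (1, 0), Q = (0, 1), V = (4, 3); any affine frame gives the same invariant.
1. W is the intersection of line QH and line VX ⇒ W = (0, -1)
2. E lies on line QX with QE:EX = 5:1 ⇒ E = (5/6, 1/6)
3. P is the centroid of triangle HVW ⇒ P = (4/3, 2/3)
4. B lies on line EV with EB:BV = 5:(-4) ⇒ B = (50/3, 43/3)
2·[PXE] = -1/6, 2·[VBP] = 2/3
[PXE]:[VBP] = -1/6:2/3 = -1/4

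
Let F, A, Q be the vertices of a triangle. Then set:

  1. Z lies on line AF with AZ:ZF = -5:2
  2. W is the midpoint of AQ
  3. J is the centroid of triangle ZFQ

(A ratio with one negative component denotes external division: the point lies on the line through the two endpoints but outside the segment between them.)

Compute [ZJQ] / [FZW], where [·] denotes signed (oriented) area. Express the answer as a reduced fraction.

Work in coordinates with F = (0, 0), A = (1, 0), Q = (0, 1).
1. Z lies on line AF with AZ:ZF = -5:2 ⇒ Z = (-2/3, 0)
2. W is the midpoint of AQ ⇒ W = (1/2, 1/2)
3. J is the centroid of triangle ZFQ ⇒ J = (-2/9, 1/3)
2·[ZJQ] = 2/9, 2·[FZW] = -1/3
[ZJQ]:[FZW] = 2/9:-1/3 = -2/3

[ZJQ]:[FZW] = -2/3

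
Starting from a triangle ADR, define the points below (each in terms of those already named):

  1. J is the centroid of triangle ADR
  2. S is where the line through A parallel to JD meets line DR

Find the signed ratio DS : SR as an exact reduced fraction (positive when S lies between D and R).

Set A = (0, 0), D = (1, 0), R = (0, 1); any affine frame gives the same invariant.
1. J is the centroid of triangle ADR ⇒ J = (1/3, 1/3)
2. S is where the line through A parallel to JD meets line DR ⇒ S = (2, -1)
S = D + t·(R−D) with t = -1, so DS:SR = t:(1−t) = -1:2

DS:SR = -1/2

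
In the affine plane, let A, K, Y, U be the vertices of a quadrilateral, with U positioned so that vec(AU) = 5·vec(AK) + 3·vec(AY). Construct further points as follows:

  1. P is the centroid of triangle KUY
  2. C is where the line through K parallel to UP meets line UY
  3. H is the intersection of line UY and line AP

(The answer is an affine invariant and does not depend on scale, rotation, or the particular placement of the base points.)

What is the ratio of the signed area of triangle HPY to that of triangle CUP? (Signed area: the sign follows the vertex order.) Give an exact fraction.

Choose coordinates A = (0, 0), K = (1, 0), Y = (0, 1), U = (5, 3).
1. P is the centroid of triangle KUY ⇒ P = (2, 4/3)
2. C is where the line through K parallel to UP meets line UY ⇒ C = (10, 5)
3. H is the intersection of line UY and line AP ⇒ H = (15/4, 5/2)
2·[HPY] = -7/4, 2·[CUP] = 7/3
[HPY]:[CUP] = -7/4:7/3 = -3/4

[HPY]:[CUP] = -3/4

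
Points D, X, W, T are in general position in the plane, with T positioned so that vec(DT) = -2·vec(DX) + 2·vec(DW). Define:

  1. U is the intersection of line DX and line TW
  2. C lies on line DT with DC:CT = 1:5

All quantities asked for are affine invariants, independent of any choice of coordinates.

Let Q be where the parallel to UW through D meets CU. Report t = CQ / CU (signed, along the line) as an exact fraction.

Work in coordinates with D = (0, 0), X = (1, 0), W = (0, 1), T = (-2, 2).
1. U is the intersection of line DX and line TW ⇒ U = (2, 0)
2. C lies on line DT with DC:CT = 1:5 ⇒ C = (-1/3, 1/3)
through D parallel to UW: direction (-2, 1); meets CU at Q = (-4/5, 2/5)
Q = C + t·(U−C) with t = -1/5

t = -1/5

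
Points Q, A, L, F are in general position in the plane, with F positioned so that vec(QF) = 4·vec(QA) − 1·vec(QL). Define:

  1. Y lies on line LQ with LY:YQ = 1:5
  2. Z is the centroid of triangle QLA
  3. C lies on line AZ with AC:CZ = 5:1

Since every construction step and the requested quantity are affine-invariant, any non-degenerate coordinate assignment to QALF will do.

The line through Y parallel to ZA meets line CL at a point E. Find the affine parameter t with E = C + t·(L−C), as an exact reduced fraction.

Assign Q = (0, 0), A = (1, 0), L = (0, 1), F = (4, -1) — the answer is frame-independent, so this choice is without loss of generality.
1. Y lies on line LQ with LY:YQ = 1:5 ⇒ Y = (0, 5/6)
2. Z is the centroid of triangle QLA ⇒ Z = (1/3, 1/3)
3. C lies on line AZ with AC:CZ = 5:1 ⇒ C = (4/9, 5/18)
through Y parallel to ZA: direction (2/3, -1/3); meets CL at E = (4/27, 41/54)
E = C + t·(L−C) with t = 2/3

t = 2/3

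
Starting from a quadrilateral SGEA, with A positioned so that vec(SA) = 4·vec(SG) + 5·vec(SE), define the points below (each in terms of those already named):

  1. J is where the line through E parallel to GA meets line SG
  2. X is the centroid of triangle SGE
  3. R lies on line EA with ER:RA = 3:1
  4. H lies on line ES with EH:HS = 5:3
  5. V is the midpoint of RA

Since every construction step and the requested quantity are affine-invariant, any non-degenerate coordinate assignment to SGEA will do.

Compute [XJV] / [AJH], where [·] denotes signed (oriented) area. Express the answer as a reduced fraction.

[XJV]:[AJH] = -20/9

Assign S = (0, 0), G = (1, 0), E = (0, 1), A = (4, 5) — the answer is frame-independent, so this choice is without loss of generality.
1. J is where the line through E parallel to GA meets line SG ⇒ J = (-3/5, 0)
2. X is the centroid of triangle SGE ⇒ X = (1/3, 1/3)
3. R lies on line EA with ER:RA = 3:1 ⇒ R = (3, 4)
4. H lies on line ES with EH:HS = 5:3 ⇒ H = (0, 3/8)
5. V is the midpoint of RA ⇒ V = (7/2, 9/2)
2·[XJV] = -17/6, 2·[AJH] = 51/40
[XJV]:[AJH] = -17/6:51/40 = -20/9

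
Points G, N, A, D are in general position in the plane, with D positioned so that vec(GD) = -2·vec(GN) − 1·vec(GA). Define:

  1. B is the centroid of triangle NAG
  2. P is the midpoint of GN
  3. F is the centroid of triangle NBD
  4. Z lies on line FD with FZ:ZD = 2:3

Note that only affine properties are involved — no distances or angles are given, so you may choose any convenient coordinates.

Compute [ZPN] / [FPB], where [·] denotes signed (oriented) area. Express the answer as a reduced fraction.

[ZPN]:[FPB] = -24/25

Choose coordinates G = (0, 0), N = (1, 0), A = (0, 1), D = (-2, -1).
1. B is the centroid of triangle NAG ⇒ B = (1/3, 1/3)
2. P is the midpoint of GN ⇒ P = (1/2, 0)
3. F is the centroid of triangle NBD ⇒ F = (-2/9, -2/9)
4. Z lies on line FD with FZ:ZD = 2:3 ⇒ Z = (-14/15, -8/15)
2·[ZPN] = -4/15, 2·[FPB] = 5/18
[ZPN]:[FPB] = -4/15:5/18 = -24/25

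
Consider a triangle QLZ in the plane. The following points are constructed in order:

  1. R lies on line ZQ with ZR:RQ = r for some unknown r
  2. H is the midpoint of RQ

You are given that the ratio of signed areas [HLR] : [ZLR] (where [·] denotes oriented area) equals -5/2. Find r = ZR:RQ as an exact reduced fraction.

r = 1/5

Work in coordinates with Q = (0, 0), L = (1, 0), Z = (0, 1).
1. With ZR:RQ = r, write λ = r/(r+1) so R = Z + λ·(Q−Z); R is affine-linear in λ
2. H is the midpoint of RQ ⇒ H is an affine combination of earlier points and hence also affine-linear in λ
Every point depending on R is an affine combination of R and λ-independent points, so each such coordinate is linear in λ; the λ² term in each signed area is a multiple of (Q−Z)×(Q−Z) = 0, so 2·[HLR] and 2·[ZLR] are each linear in λ. Evaluating at λ=0 and λ=1:
  2·[HLR] = -1/2·λ + 1/2,   2·[ZLR] = −λ
So [HLR]:[ZLR] = (-1/2·λ + 1/2) / (−λ). Setting this equal to -5/2:
  -1/2·λ + 1/2 = -5/2·(−λ)  ⇒  λ = 1/6
Then r = λ/(1−λ) = (1/6)/(5/6) = 1/5. Check: with r = 1/5, R = (0, 5/6) and [HLR]:[ZLR] = -5/2 as required.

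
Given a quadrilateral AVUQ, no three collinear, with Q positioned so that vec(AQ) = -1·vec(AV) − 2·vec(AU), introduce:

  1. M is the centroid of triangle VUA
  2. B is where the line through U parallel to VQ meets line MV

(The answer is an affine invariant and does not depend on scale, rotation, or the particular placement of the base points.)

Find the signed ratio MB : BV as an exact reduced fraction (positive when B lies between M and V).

Choose coordinates A = (0, 0), V = (1, 0), U = (0, 1), Q = (-1, -2).
1. M is the centroid of triangle VUA ⇒ M = (1/3, 1/3)
2. B is where the line through U parallel to VQ meets line MV ⇒ B = (-1/3, 2/3)
B = M + t·(V−M) with t = -1, so MB:BV = t:(1−t) = -1:2

MB:BV = -1/2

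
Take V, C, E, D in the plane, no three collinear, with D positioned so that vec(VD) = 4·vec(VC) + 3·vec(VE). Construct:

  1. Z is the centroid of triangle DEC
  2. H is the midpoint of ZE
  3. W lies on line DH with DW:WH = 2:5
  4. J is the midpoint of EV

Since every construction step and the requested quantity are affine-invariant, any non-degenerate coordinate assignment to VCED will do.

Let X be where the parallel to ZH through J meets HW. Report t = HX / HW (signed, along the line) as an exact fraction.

Assign V = (0, 0), C = (1, 0), E = (0, 1), D = (4, 3) — the answer is frame-independent, so this choice is without loss of generality.
1. Z is the centroid of triangle DEC ⇒ Z = (5/3, 4/3)
2. H is the midpoint of ZE ⇒ H = (5/6, 7/6)
3. W lies on line DH with DW:WH = 2:5 ⇒ W = (65/21, 52/21)
4. J is the midpoint of EV ⇒ J = (0, 1/2)
through J parallel to ZH: direction (-5/6, -1/6); meets HW at X = (-35/72, 29/72)
X = H + t·(W−H) with t = -7/12

t = -7/12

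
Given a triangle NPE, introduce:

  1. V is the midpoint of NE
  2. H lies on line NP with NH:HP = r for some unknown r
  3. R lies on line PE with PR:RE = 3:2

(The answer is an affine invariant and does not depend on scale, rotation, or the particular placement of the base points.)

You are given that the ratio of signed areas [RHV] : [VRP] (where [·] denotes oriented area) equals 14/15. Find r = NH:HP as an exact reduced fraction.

Assign N = (0, 0), P = (1, 0), E = (0, 1) — the answer is frame-independent, so this choice is without loss of generality.
1. V is the midpoint of NE ⇒ V = (0, 1/2)
2. With NH:HP = r, write λ = r/(r+1) so H = N + λ·(P−N); H is affine-linear in λ
3. R lies on line PE with PR:RE = 3:2 ⇒ R = (2/5, 3/5)
Every point depending on H is an affine combination of H and λ-independent points, so each such coordinate is linear in λ; the λ² term in each signed area is a multiple of (P−N)×(P−N) = 0, so 2·[RHV] and 2·[VRP] are each linear in λ. Evaluating at λ=0 and λ=1:
  2·[RHV] = -1/10·λ − 1/5,   2·[VRP] = -3/10
So [RHV]:[VRP] = (-1/10·λ − 1/5) / (-3/10). Setting this equal to 14/15:
  -1/10·λ − 1/5 = 14/15·(-3/10)  ⇒  λ = 4/5
Then r = λ/(1−λ) = (4/5)/(1/5) = 4. Check: with r = 4, H = (4/5, 0) and [RHV]:[VRP] = 14/15 as required.

r = 4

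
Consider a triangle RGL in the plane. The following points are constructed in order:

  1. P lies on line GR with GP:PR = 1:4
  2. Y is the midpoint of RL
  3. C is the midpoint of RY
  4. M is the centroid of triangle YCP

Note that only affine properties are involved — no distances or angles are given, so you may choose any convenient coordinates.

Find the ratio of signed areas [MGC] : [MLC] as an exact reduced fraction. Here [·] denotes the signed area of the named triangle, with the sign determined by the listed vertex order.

[MGC]:[MLC] = -1/3

Work in coordinates with R = (0, 0), G = (1, 0), L = (0, 1).
1. P lies on line GR with GP:PR = 1:4 ⇒ P = (4/5, 0)
2. Y is the midpoint of RL ⇒ Y = (0, 1/2)
3. C is the midpoint of RY ⇒ C = (0, 1/4)
4. M is the centroid of triangle YCP ⇒ M = (4/15, 1/4)
2·[MGC] = -1/15, 2·[MLC] = 1/5
[MGC]:[MLC] = -1/15:1/5 = -1/3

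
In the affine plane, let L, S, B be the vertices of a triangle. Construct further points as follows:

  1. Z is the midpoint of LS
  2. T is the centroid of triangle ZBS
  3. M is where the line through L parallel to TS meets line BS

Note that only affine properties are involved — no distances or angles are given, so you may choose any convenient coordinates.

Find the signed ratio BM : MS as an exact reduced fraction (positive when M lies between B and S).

BM:MS = -3/2

Work in coordinates with L = (0, 0), S = (1, 0), B = (0, 1).
1. Z is the midpoint of LS ⇒ Z = (1/2, 0)
2. T is the centroid of triangle ZBS ⇒ T = (1/2, 1/3)
3. M is where the line through L parallel to TS meets line BS ⇒ M = (3, -2)
M = B + t·(S−B) with t = 3, so BM:MS = t:(1−t) = 3:-2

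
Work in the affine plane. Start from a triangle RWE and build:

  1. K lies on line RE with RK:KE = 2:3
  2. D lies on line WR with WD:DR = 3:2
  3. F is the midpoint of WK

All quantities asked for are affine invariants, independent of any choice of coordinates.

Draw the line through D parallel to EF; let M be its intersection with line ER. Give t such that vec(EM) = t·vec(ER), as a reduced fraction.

t = 9/25

Choose coordinates R = (0, 0), W = (1, 0), E = (0, 1).
1. K lies on line RE with RK:KE = 2:3 ⇒ K = (0, 2/5)
2. D lies on line WR with WD:DR = 3:2 ⇒ D = (2/5, 0)
3. F is the midpoint of WK ⇒ F = (1/2, 1/5)
through D parallel to EF: direction (1/2, -4/5); meets ER at M = (0, 16/25)
M = E + t·(R−E) with t = 9/25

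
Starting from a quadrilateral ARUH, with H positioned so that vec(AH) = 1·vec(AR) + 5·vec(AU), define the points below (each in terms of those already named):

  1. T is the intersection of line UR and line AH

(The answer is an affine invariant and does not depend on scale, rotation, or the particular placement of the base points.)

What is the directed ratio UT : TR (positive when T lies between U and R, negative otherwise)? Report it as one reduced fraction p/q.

UT:TR = 1/5

Assign A = (0, 0), R = (1, 0), U = (0, 1), H = (1, 5) — the answer is frame-independent, so this choice is without loss of generality.
1. T is the intersection of line UR and line AH ⇒ T = (1/6, 5/6)
T = U + t·(R−U) with t = 1/6, so UT:TR = t:(1−t) = 1/6:5/6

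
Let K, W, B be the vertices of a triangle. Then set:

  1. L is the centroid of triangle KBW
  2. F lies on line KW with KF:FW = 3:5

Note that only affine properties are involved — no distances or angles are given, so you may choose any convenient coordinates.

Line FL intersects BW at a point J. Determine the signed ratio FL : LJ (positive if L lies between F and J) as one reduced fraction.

FL:LJ = 7/8

Set K = (0, 0), W = (1, 0), B = (0, 1); any affine frame gives the same invariant.
1. L is the centroid of triangle KBW ⇒ L = (1/3, 1/3)
2. F lies on line KW with KF:FW = 3:5 ⇒ F = (3/8, 0)
line FL meets BW at J = (2/7, 5/7)
L = F + t·(J−F) with t = 7/15, so FL:LJ = 7/15:8/15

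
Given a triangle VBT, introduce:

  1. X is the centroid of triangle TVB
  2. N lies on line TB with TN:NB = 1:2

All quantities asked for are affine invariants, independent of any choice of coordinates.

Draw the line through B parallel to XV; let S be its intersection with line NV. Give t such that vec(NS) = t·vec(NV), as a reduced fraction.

Assign V = (0, 0), B = (1, 0), T = (0, 1) — the answer is frame-independent, so this choice is without loss of generality.
1. X is the centroid of triangle TVB ⇒ X = (1/3, 1/3)
2. N lies on line TB with TN:NB = 1:2 ⇒ N = (1/3, 2/3)
through B parallel to XV: direction (-1/3, -1/3); meets NV at S = (-1, -2)
S = N + t·(V−N) with t = 4

t = 4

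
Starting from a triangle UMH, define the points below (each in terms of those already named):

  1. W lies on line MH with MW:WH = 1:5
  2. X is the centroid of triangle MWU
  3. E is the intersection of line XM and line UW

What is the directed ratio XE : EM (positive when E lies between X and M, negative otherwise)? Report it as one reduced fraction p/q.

XE:EM = -1/3

Assign U = (0, 0), M = (1, 0), H = (0, 1) — the answer is frame-independent, so this choice is without loss of generality.
1. W lies on line MH with MW:WH = 1:5 ⇒ W = (5/6, 1/6)
2. X is the centroid of triangle MWU ⇒ X = (11/18, 1/18)
3. E is the intersection of line XM and line UW ⇒ E = (5/12, 1/12)
E = X + t·(M−X) with t = -1/2, so XE:EM = t:(1−t) = -1/2:3/2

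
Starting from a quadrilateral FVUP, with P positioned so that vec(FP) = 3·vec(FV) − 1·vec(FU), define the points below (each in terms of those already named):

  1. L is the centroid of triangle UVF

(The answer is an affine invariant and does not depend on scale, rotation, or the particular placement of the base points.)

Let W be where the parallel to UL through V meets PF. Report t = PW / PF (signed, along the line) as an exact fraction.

Work in coordinates with F = (0, 0), V = (1, 0), U = (0, 1), P = (3, -1).
1. L is the centroid of triangle UVF ⇒ L = (1/3, 1/3)
through V parallel to UL: direction (1/3, -2/3); meets PF at W = (6/5, -2/5)
W = P + t·(F−P) with t = 3/5

t = 3/5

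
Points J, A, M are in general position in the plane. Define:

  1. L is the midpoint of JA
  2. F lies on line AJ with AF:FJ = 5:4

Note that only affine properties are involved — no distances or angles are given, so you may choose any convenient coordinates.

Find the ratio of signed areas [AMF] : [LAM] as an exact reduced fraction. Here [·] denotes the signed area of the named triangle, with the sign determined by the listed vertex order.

[AMF]:[LAM] = 10/9

Set J = (0, 0), A = (1, 0), M = (0, 1); any affine frame gives the same invariant.
1. L is the midpoint of JA ⇒ L = (1/2, 0)
2. F lies on line AJ with AF:FJ = 5:4 ⇒ F = (4/9, 0)
2·[AMF] = 5/9, 2·[LAM] = 1/2
[AMF]:[LAM] = 5/9:1/2 = 10/9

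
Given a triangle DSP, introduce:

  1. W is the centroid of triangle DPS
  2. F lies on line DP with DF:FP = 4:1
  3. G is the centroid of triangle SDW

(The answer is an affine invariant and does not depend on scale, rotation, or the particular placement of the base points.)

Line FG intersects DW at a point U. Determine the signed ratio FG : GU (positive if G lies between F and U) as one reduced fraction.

Assign D = (0, 0), S = (1, 0), P = (0, 1) — the answer is frame-independent, so this choice is without loss of generality.
1. W is the centroid of triangle DPS ⇒ W = (1/3, 1/3)
2. F lies on line DP with DF:FP = 4:1 ⇒ F = (0, 4/5)
3. G is the centroid of triangle SDW ⇒ G = (4/9, 1/9)
line FG meets DW at U = (16/51, 16/51)
G = F + t·(U−F) with t = 17/12, so FG:GU = 17/12:-5/12

FG:GU = -17/5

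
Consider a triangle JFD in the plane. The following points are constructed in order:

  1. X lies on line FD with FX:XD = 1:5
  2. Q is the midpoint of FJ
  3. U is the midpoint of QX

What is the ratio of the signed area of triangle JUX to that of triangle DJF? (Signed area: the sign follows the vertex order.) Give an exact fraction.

[JUX]:[DJF] = 1/24

Set J = (0, 0), F = (1, 0), D = (0, 1); any affine frame gives the same invariant.
1. X lies on line FD with FX:XD = 1:5 ⇒ X = (5/6, 1/6)
2. Q is the midpoint of FJ ⇒ Q = (1/2, 0)
3. U is the midpoint of QX ⇒ U = (2/3, 1/12)
2·[JUX] = 1/24, 2·[DJF] = 1
[JUX]:[DJF] = 1/24:1 = 1/24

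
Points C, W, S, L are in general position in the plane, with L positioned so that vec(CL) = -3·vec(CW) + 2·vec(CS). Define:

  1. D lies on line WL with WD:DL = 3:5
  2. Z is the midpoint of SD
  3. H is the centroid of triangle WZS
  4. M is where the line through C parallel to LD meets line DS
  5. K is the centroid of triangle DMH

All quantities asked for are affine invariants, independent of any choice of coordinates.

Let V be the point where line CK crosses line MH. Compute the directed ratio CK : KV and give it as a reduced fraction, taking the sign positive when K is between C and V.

CK:KV = -10

Choose coordinates C = (0, 0), W = (1, 0), S = (0, 1), L = (-3, 2).
1. D lies on line WL with WD:DL = 3:5 ⇒ D = (-1/2, 3/4)
2. Z is the midpoint of SD ⇒ Z = (-1/4, 7/8)
3. H is the centroid of triangle WZS ⇒ H = (1/4, 5/8)
4. M is where the line through C parallel to LD meets line DS ⇒ M = (-1, 1/2)
5. K is the centroid of triangle DMH ⇒ K = (-5/12, 5/8)
line CK meets MH at V = (-3/8, 9/16)
K = C + t·(V−C) with t = 10/9, so CK:KV = 10/9:-1/9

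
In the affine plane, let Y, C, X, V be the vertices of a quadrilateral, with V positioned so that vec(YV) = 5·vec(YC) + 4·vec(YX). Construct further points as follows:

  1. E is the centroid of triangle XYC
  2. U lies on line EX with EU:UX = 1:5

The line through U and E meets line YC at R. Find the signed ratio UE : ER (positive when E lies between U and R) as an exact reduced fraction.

Assign Y = (0, 0), C = (1, 0), X = (0, 1), V = (5, 4) — the answer is frame-independent, so this choice is without loss of generality.
1. E is the centroid of triangle XYC ⇒ E = (1/3, 1/3)
2. U lies on line EX with EU:UX = 1:5 ⇒ U = (5/18, 4/9)
line UE meets YC at R = (1/2, 0)
E = U + t·(R−U) with t = 1/4, so UE:ER = 1/4:3/4

UE:ER = 1/3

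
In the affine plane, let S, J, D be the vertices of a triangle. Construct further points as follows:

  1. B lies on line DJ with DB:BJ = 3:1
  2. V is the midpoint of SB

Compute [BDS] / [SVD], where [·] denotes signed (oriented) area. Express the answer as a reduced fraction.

Work in coordinates with S = (0, 0), J = (1, 0), D = (0, 1).
1. B lies on line DJ with DB:BJ = 3:1 ⇒ B = (3/4, 1/4)
2. V is the midpoint of SB ⇒ V = (3/8, 1/8)
2·[BDS] = 3/4, 2·[SVD] = 3/8
[BDS]:[SVD] = 3/4:3/8 = 2

[BDS]:[SVD] = 2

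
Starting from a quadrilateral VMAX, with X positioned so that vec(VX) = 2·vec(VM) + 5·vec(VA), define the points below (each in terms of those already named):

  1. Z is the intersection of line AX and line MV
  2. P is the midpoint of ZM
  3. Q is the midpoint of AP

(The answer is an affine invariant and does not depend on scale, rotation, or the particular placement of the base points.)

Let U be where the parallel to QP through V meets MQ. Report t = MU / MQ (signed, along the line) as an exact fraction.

t = 4/3

Work in coordinates with V = (0, 0), M = (1, 0), A = (0, 1), X = (2, 5).
1. Z is the intersection of line AX and line MV ⇒ Z = (-1/2, 0)
2. P is the midpoint of ZM ⇒ P = (1/4, 0)
3. Q is the midpoint of AP ⇒ Q = (1/8, 1/2)
through V parallel to QP: direction (1/8, -1/2); meets MQ at U = (-1/6, 2/3)
U = M + t·(Q−M) with t = 4/3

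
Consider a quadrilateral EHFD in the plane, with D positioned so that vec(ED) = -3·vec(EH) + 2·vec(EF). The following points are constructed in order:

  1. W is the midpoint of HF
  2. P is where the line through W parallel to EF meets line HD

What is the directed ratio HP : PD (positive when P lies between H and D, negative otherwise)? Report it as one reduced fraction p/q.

Assign E = (0, 0), H = (1, 0), F = (0, 1), D = (-3, 2) — the answer is frame-independent, so this choice is without loss of generality.
1. W is the midpoint of HF ⇒ W = (1/2, 1/2)
2. P is where the line through W parallel to EF meets line HD ⇒ P = (1/2, 1/4)
P = H + t·(D−H) with t = 1/8, so HP:PD = t:(1−t) = 1/8:7/8

HP:PD = 1/7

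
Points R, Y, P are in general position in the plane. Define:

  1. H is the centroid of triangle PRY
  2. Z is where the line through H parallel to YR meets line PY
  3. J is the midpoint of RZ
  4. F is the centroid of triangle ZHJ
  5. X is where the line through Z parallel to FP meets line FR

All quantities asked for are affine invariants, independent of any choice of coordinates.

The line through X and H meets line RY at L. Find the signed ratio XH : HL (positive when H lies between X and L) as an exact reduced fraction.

Choose coordinates R = (0, 0), Y = (1, 0), P = (0, 1).
1. H is the centroid of triangle PRY ⇒ H = (1/3, 1/3)
2. Z is where the line through H parallel to YR meets line PY ⇒ Z = (2/3, 1/3)
3. J is the midpoint of RZ ⇒ J = (1/3, 1/6)
4. F is the centroid of triangle ZHJ ⇒ F = (4/9, 5/18)
5. X is where the line through Z parallel to FP meets line FR ⇒ X = (17/27, 85/216)
line XH meets RY at L = (-17/13, 0)
H = X + t·(L−X) with t = 13/85, so XH:HL = 13/85:72/85

XH:HL = 13/72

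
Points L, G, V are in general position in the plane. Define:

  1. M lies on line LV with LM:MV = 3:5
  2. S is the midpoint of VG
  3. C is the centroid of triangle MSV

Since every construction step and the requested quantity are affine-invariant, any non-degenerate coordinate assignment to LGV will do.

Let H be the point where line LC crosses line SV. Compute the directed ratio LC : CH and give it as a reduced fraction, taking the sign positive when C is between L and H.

LC:CH = 19/5

Work in coordinates with L = (0, 0), G = (1, 0), V = (0, 1).
1. M lies on line LV with LM:MV = 3:5 ⇒ M = (0, 3/8)
2. S is the midpoint of VG ⇒ S = (1/2, 1/2)
3. C is the centroid of triangle MSV ⇒ C = (1/6, 5/8)
line LC meets SV at H = (4/19, 15/19)
C = L + t·(H−L) with t = 19/24, so LC:CH = 19/24:5/24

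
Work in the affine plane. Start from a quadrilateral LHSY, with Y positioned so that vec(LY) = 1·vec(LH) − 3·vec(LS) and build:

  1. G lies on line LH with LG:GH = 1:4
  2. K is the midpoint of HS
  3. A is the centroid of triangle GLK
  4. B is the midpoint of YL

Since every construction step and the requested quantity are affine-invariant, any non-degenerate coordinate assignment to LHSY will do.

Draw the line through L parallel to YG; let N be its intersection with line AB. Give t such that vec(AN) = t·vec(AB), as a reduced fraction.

Set L = (0, 0), H = (1, 0), S = (0, 1), Y = (1, -3); any affine frame gives the same invariant.
1. G lies on line LH with LG:GH = 1:4 ⇒ G = (1/5, 0)
2. K is the midpoint of HS ⇒ K = (1/2, 1/2)
3. A is the centroid of triangle GLK ⇒ A = (7/30, 1/6)
4. B is the midpoint of YL ⇒ B = (1/2, -3/2)
through L parallel to YG: direction (-4/5, 3); meets AB at N = (13/20, -39/16)
N = A + t·(B−A) with t = 25/16

t = 25/16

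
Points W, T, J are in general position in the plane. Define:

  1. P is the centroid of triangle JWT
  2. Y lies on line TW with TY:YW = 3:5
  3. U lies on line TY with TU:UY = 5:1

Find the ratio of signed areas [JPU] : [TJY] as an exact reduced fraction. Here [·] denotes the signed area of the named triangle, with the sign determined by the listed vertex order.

Choose coordinates W = (0, 0), T = (1, 0), J = (0, 1).
1. P is the centroid of triangle JWT ⇒ P = (1/3, 1/3)
2. Y lies on line TW with TY:YW = 3:5 ⇒ Y = (5/8, 0)
3. U lies on line TY with TU:UY = 5:1 ⇒ U = (11/16, 0)
2·[JPU] = 1/8, 2·[TJY] = 3/8
[JPU]:[TJY] = 1/8:3/8 = 1/3

[JPU]:[TJY] = 1/3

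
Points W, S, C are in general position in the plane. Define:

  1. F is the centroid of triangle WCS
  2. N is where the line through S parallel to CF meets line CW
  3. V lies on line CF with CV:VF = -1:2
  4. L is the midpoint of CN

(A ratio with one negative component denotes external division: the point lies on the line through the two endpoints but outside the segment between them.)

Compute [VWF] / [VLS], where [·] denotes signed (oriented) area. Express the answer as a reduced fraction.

[VWF]:[VLS] = -2

Choose coordinates W = (0, 0), S = (1, 0), C = (0, 1).
1. F is the centroid of triangle WCS ⇒ F = (1/3, 1/3)
2. N is where the line through S parallel to CF meets line CW ⇒ N = (0, 2)
3. V lies on line CF with CV:VF = -1:2 ⇒ V = (-1/3, 5/3)
4. L is the midpoint of CN ⇒ L = (0, 3/2)
2·[VWF] = 2/3, 2·[VLS] = -1/3
[VWF]:[VLS] = 2/3:-1/3 = -2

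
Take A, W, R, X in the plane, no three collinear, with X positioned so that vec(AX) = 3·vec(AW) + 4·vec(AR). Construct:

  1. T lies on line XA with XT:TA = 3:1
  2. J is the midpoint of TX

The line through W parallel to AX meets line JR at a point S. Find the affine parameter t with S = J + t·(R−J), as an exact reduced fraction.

Assign A = (0, 0), W = (1, 0), R = (0, 1), X = (3, 4) — the answer is frame-independent, so this choice is without loss of generality.
1. T lies on line XA with XT:TA = 3:1 ⇒ T = (3/4, 1)
2. J is the midpoint of TX ⇒ J = (15/8, 5/2)
through W parallel to AX: direction (3, 4); meets JR at S = (35/8, 9/2)
S = J + t·(R−J) with t = -4/3

t = -4/3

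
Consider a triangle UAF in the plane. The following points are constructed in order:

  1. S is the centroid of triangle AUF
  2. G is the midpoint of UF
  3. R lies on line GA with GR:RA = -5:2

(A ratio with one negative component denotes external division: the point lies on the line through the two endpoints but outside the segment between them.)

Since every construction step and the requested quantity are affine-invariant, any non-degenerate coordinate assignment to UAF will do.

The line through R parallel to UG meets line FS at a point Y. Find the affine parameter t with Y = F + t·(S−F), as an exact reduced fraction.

Assign U = (0, 0), A = (1, 0), F = (0, 1) — the answer is frame-independent, so this choice is without loss of generality.
1. S is the centroid of triangle AUF ⇒ S = (1/3, 1/3)
2. G is the midpoint of UF ⇒ G = (0, 1/2)
3. R lies on line GA with GR:RA = -5:2 ⇒ R = (5/3, -1/3)
through R parallel to UG: direction (0, 1/2); meets FS at Y = (5/3, -7/3)
Y = F + t·(S−F) with t = 5

t = 5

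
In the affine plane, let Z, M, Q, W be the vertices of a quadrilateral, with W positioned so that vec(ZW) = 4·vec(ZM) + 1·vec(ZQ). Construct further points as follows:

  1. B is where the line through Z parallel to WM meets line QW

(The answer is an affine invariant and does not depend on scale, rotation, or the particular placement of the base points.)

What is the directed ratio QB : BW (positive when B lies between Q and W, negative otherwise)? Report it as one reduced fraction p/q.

Work in coordinates with Z = (0, 0), M = (1, 0), Q = (0, 1), W = (4, 1).
1. B is where the line through Z parallel to WM meets line QW ⇒ B = (3, 1)
B = Q + t·(W−Q) with t = 3/4, so QB:BW = t:(1−t) = 3/4:1/4

QB:BW = 3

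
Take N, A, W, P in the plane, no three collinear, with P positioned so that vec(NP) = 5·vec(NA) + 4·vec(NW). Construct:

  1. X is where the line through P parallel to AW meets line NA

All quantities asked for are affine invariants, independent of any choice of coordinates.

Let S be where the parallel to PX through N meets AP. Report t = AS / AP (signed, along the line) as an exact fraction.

Set N = (0, 0), A = (1, 0), W = (0, 1), P = (5, 4); any affine frame gives the same invariant.
1. X is where the line through P parallel to AW meets line NA ⇒ X = (9, 0)
through N parallel to PX: direction (4, -4); meets AP at S = (1/2, -1/2)
S = A + t·(P−A) with t = -1/8

t = -1/8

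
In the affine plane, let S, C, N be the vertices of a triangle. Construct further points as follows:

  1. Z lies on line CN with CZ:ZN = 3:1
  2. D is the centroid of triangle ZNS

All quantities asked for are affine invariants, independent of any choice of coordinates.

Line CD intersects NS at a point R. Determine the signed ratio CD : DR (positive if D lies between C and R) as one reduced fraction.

CD:DR = 11

Assign S = (0, 0), C = (1, 0), N = (0, 1) — the answer is frame-independent, so this choice is without loss of generality.
1. Z lies on line CN with CZ:ZN = 3:1 ⇒ Z = (1/4, 3/4)
2. D is the centroid of triangle ZNS ⇒ D = (1/12, 7/12)
line CD meets NS at R = (0, 7/11)
D = C + t·(R−C) with t = 11/12, so CD:DR = 11/12:1/12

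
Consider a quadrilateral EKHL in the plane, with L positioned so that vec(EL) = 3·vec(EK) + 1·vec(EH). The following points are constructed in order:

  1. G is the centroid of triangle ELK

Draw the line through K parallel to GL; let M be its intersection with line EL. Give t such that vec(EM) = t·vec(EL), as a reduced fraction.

Choose coordinates E = (0, 0), K = (1, 0), H = (0, 1), L = (3, 1).
1. G is the centroid of triangle ELK ⇒ G = (4/3, 1/3)
through K parallel to GL: direction (5/3, 2/3); meets EL at M = (6, 2)
M = E + t·(L−E) with t = 2

t = 2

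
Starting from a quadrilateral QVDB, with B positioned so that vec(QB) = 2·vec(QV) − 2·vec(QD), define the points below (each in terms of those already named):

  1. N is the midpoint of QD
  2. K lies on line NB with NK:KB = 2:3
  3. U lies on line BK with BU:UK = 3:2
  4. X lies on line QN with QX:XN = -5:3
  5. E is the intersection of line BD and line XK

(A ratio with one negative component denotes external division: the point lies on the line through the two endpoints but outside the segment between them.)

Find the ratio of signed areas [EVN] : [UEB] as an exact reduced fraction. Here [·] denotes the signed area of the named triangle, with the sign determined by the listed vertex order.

[EVN]:[UEB] = 25/54

Work in coordinates with Q = (0, 0), V = (1, 0), D = (0, 1), B = (2, -2).
1. N is the midpoint of QD ⇒ N = (0, 1/2)
2. K lies on line NB with NK:KB = 2:3 ⇒ K = (4/5, -1/2)
3. U lies on line BK with BU:UK = 3:2 ⇒ U = (32/25, -11/10)
4. X lies on line QN with QX:XN = -5:3 ⇒ X = (0, 5/4)
5. E is the intersection of line BD and line XK ⇒ E = (4/11, 5/11)
2·[EVN] = -3/22, 2·[UEB] = -81/275
[EVN]:[UEB] = -3/22:-81/275 = 25/54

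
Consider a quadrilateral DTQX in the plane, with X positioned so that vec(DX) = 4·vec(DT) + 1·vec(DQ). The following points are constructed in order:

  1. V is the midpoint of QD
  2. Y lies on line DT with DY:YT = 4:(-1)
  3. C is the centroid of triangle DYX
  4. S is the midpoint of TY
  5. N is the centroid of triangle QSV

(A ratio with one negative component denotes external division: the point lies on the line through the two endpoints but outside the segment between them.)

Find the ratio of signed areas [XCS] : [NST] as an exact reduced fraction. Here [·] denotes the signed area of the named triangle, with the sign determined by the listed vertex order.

[XCS]:[NST] = -4

Work in coordinates with D = (0, 0), T = (1, 0), Q = (0, 1), X = (4, 1).
1. V is the midpoint of QD ⇒ V = (0, 1/2)
2. Y lies on line DT with DY:YT = 4:(-1) ⇒ Y = (4/3, 0)
3. C is the centroid of triangle DYX ⇒ C = (16/9, 1/3)
4. S is the midpoint of TY ⇒ S = (7/6, 0)
5. N is the centroid of triangle QSV ⇒ N = (7/18, 1/2)
2·[XCS] = 1/3, 2·[NST] = -1/12
[XCS]:[NST] = 1/3:-1/12 = -4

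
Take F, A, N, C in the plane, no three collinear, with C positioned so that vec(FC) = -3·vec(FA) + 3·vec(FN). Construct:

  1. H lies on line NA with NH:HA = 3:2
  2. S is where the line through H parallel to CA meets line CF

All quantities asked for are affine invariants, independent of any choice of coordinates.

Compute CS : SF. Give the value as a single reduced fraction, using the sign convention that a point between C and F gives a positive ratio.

Choose coordinates F = (0, 0), A = (1, 0), N = (0, 1), C = (-3, 3).
1. H lies on line NA with NH:HA = 3:2 ⇒ H = (3/5, 2/5)
2. S is where the line through H parallel to CA meets line CF ⇒ S = (-17/5, 17/5)
S = C + t·(F−C) with t = -2/15, so CS:SF = t:(1−t) = -2/15:17/15

CS:SF = -2/17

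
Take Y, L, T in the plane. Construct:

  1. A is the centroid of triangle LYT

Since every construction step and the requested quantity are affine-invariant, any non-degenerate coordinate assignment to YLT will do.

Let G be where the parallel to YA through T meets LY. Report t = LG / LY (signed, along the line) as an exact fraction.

t = 2

Set Y = (0, 0), L = (1, 0), T = (0, 1); any affine frame gives the same invariant.
1. A is the centroid of triangle LYT ⇒ A = (1/3, 1/3)
through T parallel to YA: direction (1/3, 1/3); meets LY at G = (-1, 0)
G = L + t·(Y−L) with t = 2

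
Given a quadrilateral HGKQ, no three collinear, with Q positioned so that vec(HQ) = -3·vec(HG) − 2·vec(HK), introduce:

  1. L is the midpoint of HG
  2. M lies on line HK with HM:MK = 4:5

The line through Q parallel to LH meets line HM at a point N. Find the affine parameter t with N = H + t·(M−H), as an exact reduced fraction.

Work in coordinates with H = (0, 0), G = (1, 0), K = (0, 1), Q = (-3, -2).
1. L is the midpoint of HG ⇒ L = (1/2, 0)
2. M lies on line HK with HM:MK = 4:5 ⇒ M = (0, 4/9)
through Q parallel to LH: direction (-1/2, 0); meets HM at N = (0, -2)
N = H + t·(M−H) with t = -9/2

t = -9/2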